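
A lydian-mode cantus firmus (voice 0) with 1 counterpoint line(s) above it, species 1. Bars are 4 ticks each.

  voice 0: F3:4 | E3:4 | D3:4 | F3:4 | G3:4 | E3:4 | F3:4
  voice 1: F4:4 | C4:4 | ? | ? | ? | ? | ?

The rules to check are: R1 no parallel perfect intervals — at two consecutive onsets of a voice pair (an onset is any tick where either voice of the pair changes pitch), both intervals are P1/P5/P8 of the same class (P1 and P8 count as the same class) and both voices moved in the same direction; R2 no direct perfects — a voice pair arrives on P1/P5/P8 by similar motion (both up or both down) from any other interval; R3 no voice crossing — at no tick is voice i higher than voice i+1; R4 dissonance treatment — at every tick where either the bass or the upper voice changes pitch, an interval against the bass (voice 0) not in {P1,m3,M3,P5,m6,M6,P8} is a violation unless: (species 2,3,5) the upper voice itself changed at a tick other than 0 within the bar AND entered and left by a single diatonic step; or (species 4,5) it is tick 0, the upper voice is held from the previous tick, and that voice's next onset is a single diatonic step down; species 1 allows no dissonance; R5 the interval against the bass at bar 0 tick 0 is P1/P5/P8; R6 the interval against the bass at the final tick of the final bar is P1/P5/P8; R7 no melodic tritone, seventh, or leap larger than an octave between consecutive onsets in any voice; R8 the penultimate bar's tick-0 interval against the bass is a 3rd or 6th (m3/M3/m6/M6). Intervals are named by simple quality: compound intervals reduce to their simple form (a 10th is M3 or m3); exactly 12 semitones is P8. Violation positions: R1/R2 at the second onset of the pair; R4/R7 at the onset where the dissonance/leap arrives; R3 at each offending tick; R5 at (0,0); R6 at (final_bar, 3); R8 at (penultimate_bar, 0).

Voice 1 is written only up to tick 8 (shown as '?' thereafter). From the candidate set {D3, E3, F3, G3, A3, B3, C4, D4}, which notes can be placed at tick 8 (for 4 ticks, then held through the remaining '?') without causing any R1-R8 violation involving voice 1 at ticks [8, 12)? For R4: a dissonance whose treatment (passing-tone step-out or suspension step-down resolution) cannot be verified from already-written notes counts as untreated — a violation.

D3: violates R2,R7
E3: violates R4
F3: legal
G3: violates R4
A3: violates R2
B3: legal
C4: violates R4
D4: legal

{B3, D4, F3}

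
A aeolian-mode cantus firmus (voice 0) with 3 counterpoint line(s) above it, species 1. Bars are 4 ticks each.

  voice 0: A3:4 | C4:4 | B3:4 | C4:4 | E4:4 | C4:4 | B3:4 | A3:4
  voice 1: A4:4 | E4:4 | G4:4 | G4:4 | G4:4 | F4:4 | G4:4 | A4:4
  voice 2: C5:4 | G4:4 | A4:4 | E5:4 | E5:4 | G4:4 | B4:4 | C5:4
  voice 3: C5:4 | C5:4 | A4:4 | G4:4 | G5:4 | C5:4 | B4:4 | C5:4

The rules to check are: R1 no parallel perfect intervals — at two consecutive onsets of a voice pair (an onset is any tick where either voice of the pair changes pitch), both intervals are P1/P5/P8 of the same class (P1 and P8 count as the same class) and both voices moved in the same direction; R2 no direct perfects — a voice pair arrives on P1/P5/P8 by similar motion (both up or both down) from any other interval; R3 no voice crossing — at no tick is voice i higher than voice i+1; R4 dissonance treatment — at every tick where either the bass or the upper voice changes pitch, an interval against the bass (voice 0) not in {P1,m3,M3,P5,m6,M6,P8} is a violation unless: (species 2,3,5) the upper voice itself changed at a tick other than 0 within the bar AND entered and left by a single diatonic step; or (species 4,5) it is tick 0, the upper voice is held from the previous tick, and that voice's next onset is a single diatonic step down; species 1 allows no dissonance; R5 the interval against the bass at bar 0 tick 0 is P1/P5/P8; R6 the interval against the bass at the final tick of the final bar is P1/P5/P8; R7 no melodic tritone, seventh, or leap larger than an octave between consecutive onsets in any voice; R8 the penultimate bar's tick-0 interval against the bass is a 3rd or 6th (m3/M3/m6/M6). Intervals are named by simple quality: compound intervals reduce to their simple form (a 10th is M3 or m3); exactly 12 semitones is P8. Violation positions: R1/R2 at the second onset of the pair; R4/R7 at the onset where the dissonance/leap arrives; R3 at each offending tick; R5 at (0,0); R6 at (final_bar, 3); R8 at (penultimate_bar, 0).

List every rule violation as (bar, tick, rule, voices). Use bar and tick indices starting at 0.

bar 0: v0=A3 v1=A4 v2=C5 v3=C5 downbeat m3
bar 1: v0=C4 v1=E4 v2=G4 v3=C5 downbeat P8
bar 2: v0=B3 v1=G4 v2=A4 v3=A4 downbeat m7
bar 3: v0=C4 v1=G4 v2=E5 v3=G4 downbeat P5
bar 4: v0=E4 v1=G4 v2=E5 v3=G5 downbeat m3
bar 5: v0=C4 v1=F4 v2=G4 v3=C5 downbeat P8
bar 6: v0=B3 v1=G4 v2=B4 v3=B4 downbeat P8
bar 7: v0=A3 v1=A4 v2=C5 v3=C5 downbeat m3
  -> R5 @ bar 0 tick 0 v(0, 2): opens on m3
  -> R5 @ bar 0 tick 0 v(0, 3): opens on m3
  -> R4 @ bar 2 tick 0 v(0, 2): B3/A4 m7 untreated
  -> R4 @ bar 2 tick 0 v(0, 3): B3/A4 m7 untreated
  -> R3 @ bar 3 tick 0 v(2, 3): E5 above G4
  -> R3 @ bar 3 tick 1 v(2, 3): E5 above G4
  -> R3 @ bar 3 tick 2 v(2, 3): E5 above G4
  -> R3 @ bar 3 tick 3 v(2, 3): E5 above G4
  -> R2 @ bar 5 tick 0 v(0, 2): E4/E5 P8 -> C4/G4 P5 similar
  -> R2 @ bar 5 tick 0 v(0, 3): E4/G5 m3 -> C4/C5 P8 similar
  -> R2 @ bar 5 tick 0 v(1, 3): G4/G5 P8 -> F4/C5 P5 similar
  -> R4 @ bar 5 tick 0 v(0, 1): C4/F4 P4 untreated
  -> R1 @ bar 6 tick 0 v(0, 3): C4/C5 P8 -> B3/B4 P8 similar
  -> R8 @ bar 6 tick 0 v(0, 2): penult P8 not 3rd/6th
  -> R8 @ bar 6 tick 0 v(0, 3): penult P8 not 3rd/6th
  -> R1 @ bar 7 tick 0 v(2, 3): B4/B4 P1 -> C5/C5 P1 similar
  -> R6 @ bar 7 tick 3 v(0, 2): closes on m3
  -> R6 @ bar 7 tick 3 v(0, 3): closes on m3

(0, 0, R5, (0, 2))
(0, 0, R5, (0, 3))
(2, 0, R4, (0, 2))
(2, 0, R4, (0, 3))
(3, 0, R3, (2, 3))
(3, 1, R3, (2, 3))
(3, 2, R3, (2, 3))
(3, 3, R3, (2, 3))
(5, 0, R2, (0, 2))
(5, 0, R2, (0, 3))
(5, 0, R2, (1, 3))
(5, 0, R4, (0, 1))
(6, 0, R1, (0, 3))
(6, 0, R8, (0, 2))
(6, 0, R8, (0, 3))
(7, 0, R1, (2, 3))
(7, 3, R6, (0, 2))
(7, 3, R6, (0, 3))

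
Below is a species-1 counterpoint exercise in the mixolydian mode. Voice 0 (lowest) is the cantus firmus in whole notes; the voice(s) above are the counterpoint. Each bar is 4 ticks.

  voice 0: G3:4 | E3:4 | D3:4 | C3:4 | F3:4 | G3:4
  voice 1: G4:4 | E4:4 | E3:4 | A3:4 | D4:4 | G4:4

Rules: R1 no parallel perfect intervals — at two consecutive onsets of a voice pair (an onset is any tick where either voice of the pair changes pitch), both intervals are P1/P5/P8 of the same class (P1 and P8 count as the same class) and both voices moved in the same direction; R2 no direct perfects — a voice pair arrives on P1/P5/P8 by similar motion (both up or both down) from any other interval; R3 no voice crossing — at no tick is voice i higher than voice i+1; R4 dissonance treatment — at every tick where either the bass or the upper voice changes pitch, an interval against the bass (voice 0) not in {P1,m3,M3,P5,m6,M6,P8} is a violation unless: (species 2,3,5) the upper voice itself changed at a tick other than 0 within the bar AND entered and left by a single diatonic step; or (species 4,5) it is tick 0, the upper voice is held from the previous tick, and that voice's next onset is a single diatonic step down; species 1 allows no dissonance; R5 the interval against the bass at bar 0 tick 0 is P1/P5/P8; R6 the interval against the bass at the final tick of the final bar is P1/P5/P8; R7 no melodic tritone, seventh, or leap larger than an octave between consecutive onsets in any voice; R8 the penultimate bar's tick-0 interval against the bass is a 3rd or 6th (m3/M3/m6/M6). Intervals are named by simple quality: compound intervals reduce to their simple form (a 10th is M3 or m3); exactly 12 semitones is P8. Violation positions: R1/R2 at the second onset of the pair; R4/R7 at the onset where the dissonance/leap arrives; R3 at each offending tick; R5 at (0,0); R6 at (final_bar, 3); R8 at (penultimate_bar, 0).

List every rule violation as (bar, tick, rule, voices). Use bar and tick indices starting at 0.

(1, 0, R1, (0, 1))
(2, 0, R4, (0, 1))
(5, 0, R2, (0, 1))

bar 0: v0=G3 v1=G4 downbeat P8
bar 1: v0=E3 v1=E4 downbeat P8
bar 2: v0=D3 v1=E3 downbeat M2
bar 3: v0=C3 v1=A3 downbeat M6
bar 4: v0=F3 v1=D4 downbeat M6
bar 5: v0=G3 v1=G4 downbeat P8
  -> R1 @ bar 1 tick 0 v(0, 1): G3/G4 P8 -> E3/E4 P8 similar
  -> R4 @ bar 2 tick 0 v(0, 1): D3/E3 M2 untreated
  -> R2 @ bar 5 tick 0 v(0, 1): F3/D4 M6 -> G3/G4 P8 similar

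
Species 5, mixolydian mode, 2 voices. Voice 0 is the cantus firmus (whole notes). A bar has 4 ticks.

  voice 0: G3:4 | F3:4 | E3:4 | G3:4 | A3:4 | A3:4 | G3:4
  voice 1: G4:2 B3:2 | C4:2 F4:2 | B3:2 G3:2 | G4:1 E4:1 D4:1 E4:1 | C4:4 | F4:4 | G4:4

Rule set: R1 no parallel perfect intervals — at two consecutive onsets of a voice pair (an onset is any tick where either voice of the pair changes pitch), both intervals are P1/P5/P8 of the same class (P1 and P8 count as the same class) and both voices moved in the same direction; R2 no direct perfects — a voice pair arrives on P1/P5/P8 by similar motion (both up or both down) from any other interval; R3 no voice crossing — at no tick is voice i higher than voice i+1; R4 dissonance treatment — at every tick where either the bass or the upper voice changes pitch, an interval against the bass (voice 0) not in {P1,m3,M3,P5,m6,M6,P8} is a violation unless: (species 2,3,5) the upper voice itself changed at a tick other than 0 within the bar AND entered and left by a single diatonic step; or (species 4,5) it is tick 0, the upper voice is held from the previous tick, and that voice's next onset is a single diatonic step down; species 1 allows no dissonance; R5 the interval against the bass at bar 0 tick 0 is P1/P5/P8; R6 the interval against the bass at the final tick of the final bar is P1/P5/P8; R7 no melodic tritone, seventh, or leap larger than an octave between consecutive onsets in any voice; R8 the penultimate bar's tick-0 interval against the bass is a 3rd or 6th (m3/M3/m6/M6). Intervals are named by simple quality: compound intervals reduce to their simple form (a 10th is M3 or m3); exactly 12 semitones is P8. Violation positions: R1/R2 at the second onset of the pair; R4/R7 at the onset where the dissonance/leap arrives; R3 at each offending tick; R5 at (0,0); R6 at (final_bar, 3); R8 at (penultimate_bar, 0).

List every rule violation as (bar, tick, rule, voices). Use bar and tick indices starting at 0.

bar 0: v0=G3 v1=G4 downbeat P8
bar 1: v0=F3 v1=C4 downbeat P5
bar 2: v0=E3 v1=B3 downbeat P5
bar 3: v0=G3 v1=G4 downbeat P8
bar 4: v0=A3 v1=C4 downbeat m3
bar 5: v0=A3 v1=F4 downbeat m6
bar 6: v0=G3 v1=G4 downbeat P8
  -> R2 @ bar 2 tick 0 v(0, 1): F3/F4 P8 -> E3/B3 P5 similar
  -> R7 @ bar 2 tick 0 v(1,): F4->B3 leap 6st
  -> R2 @ bar 3 tick 0 v(0, 1): E3/G3 m3 -> G3/G4 P8 similar

(2, 0, R2, (0, 1))
(2, 0, R7, (1,))
(3, 0, R2, (0, 1))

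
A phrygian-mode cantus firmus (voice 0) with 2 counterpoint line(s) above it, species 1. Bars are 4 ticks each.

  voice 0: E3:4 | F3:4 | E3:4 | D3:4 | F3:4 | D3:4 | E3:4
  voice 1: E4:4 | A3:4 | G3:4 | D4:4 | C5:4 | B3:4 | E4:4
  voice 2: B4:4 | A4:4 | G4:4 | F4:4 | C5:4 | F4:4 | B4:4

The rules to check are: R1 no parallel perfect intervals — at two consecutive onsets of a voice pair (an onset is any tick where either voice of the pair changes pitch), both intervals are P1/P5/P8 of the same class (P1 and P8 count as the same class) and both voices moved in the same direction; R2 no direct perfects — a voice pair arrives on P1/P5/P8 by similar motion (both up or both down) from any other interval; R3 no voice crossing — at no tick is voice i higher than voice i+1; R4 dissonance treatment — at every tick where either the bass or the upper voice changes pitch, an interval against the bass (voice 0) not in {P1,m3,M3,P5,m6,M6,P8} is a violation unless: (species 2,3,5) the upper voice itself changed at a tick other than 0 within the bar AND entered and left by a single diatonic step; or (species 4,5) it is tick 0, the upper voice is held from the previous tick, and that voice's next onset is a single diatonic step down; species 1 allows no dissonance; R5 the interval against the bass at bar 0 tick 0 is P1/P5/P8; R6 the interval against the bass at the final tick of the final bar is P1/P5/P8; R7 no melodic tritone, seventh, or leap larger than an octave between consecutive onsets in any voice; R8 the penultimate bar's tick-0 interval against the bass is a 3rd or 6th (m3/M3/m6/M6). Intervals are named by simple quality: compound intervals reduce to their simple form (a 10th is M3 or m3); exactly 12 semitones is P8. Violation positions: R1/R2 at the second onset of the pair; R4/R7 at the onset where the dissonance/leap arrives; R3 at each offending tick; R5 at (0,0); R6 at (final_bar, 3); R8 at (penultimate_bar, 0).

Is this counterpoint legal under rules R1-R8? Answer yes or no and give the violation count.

bar 0: v0=E3 v1=E4 v2=B4 (P5)
bar 1: v0=F3 v1=A3 v2=A4 (M3)
bar 2: v0=E3 v1=G3 v2=G4 (m3)
bar 3: v0=D3 v1=D4 v2=F4 (m3)
bar 4: v0=F3 v1=C5 v2=C5 (P5)
bar 5: v0=D3 v1=B3 v2=F4 (m3)
bar 6: v0=E3 v1=E4 v2=B4 (P5)
  R2 @ bar1.0: E4/B4 P5 -> A3/A4 P8 similar
  R1 @ bar2.0: A3/A4 P8 -> G3/G4 P8 similar
  R2 @ bar4.0: D3/D4 P8 -> F3/C5 P5 similar
  R2 @ bar4.0: D3/F4 m3 -> F3/C5 P5 similar
  R2 @ bar4.0: D4/F4 m3 -> C5/C5 P1 similar
  R7 @ bar4.0: D4->C5 leap 10st
  R7 @ bar5.0: C5->B3 leap 13st
  R2 @ bar6.0: D3/B3 M6 -> E3/E4 P8 similar
  R2 @ bar6.0: D3/F4 m3 -> E3/B4 P5 similar
  R2 @ bar6.0: B3/F4 TT -> E4/B4 P5 similar
  R7 @ bar6.0: F4->B4 leap 6st

No (11 violations)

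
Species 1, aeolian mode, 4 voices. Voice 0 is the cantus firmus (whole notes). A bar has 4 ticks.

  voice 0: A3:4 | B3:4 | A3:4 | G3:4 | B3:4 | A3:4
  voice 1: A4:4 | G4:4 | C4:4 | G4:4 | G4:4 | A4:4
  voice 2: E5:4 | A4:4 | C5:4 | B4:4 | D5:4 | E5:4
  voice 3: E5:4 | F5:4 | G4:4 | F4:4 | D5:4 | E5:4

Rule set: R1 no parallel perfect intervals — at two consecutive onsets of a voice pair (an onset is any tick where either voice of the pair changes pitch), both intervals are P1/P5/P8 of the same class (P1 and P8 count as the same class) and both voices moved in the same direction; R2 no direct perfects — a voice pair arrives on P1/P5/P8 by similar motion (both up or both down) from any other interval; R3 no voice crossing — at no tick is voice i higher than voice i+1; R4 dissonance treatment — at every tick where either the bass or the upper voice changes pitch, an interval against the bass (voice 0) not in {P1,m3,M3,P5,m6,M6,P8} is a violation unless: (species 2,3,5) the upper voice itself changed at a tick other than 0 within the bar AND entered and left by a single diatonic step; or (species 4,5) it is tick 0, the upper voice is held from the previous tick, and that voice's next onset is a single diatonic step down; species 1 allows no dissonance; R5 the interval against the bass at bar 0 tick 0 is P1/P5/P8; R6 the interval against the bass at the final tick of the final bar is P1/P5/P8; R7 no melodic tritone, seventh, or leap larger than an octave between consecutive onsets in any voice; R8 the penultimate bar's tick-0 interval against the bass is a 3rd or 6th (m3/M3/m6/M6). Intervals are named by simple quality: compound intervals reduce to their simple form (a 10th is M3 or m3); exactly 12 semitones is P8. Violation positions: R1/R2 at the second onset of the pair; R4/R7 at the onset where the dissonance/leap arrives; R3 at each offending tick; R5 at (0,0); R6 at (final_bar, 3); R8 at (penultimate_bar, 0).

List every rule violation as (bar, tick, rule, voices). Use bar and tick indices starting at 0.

bar 0: v0=A3 v1=A4 v2=E5 v3=E5 downbeat P5
bar 1: v0=B3 v1=G4 v2=A4 v3=F5 downbeat TT
bar 2: v0=A3 v1=C4 v2=C5 v3=G4 downbeat m7
bar 3: v0=G3 v1=G4 v2=B4 v3=F4 downbeat m7
bar 4: v0=B3 v1=G4 v2=D5 v3=D5 downbeat m3
bar 5: v0=A3 v1=A4 v2=E5 v3=E5 downbeat P5
  -> R4 @ bar 1 tick 0 v(0, 2): B3/A4 m7 untreated
  -> R4 @ bar 1 tick 0 v(0, 3): B3/F5 TT untreated
  -> R2 @ bar 2 tick 0 v(1, 3): G4/F5 m7 -> C4/G4 P5 similar
  -> R3 @ bar 2 tick 0 v(2, 3): C5 above G4
  -> R4 @ bar 2 tick 0 v(0, 3): A3/G4 m7 untreated
  -> R7 @ bar 2 tick 0 v(3,): F5->G4 leap 10st
  -> R3 @ bar 2 tick 1 v(2, 3): C5 above G4
  -> R3 @ bar 2 tick 2 v(2, 3): C5 above G4
  -> R3 @ bar 2 tick 3 v(2, 3): C5 above G4
  -> R3 @ bar 3 tick 0 v(2, 3): B4 above F4
  -> R4 @ bar 3 tick 0 v(0, 3): G3/F4 m7 untreated
  -> R3 @ bar 3 tick 1 v(2, 3): B4 above F4
  -> R3 @ bar 3 tick 2 v(2, 3): B4 above F4
  -> R3 @ bar 3 tick 3 v(2, 3): B4 above F4
  -> R2 @ bar 4 tick 0 v(2, 3): B4/F4 TT -> D5/D5 P1 similar
  -> R1 @ bar 5 tick 0 v(1, 2): G4/D5 P5 -> A4/E5 P5 similar
  -> R1 @ bar 5 tick 0 v(1, 3): G4/D5 P5 -> A4/E5 P5 similar
  -> R1 @ bar 5 tick 0 v(2, 3): D5/D5 P1 -> E5/E5 P1 similar

(1, 0, R4, (0, 2))
(1, 0, R4, (0, 3))
(2, 0, R2, (1, 3))
(2, 0, R3, (2, 3))
(2, 0, R4, (0, 3))
(2, 0, R7, (3,))
(2, 1, R3, (2, 3))
(2, 2, R3, (2, 3))
(2, 3, R3, (2, 3))
(3, 0, R3, (2, 3))
(3, 0, R4, (0, 3))
(3, 1, R3, (2, 3))
(3, 2, R3, (2, 3))
(3, 3, R3, (2, 3))
(4, 0, R2, (2, 3))
(5, 0, R1, (1, 2))
(5, 0, R1, (1, 3))
(5, 0, R1, (2, 3))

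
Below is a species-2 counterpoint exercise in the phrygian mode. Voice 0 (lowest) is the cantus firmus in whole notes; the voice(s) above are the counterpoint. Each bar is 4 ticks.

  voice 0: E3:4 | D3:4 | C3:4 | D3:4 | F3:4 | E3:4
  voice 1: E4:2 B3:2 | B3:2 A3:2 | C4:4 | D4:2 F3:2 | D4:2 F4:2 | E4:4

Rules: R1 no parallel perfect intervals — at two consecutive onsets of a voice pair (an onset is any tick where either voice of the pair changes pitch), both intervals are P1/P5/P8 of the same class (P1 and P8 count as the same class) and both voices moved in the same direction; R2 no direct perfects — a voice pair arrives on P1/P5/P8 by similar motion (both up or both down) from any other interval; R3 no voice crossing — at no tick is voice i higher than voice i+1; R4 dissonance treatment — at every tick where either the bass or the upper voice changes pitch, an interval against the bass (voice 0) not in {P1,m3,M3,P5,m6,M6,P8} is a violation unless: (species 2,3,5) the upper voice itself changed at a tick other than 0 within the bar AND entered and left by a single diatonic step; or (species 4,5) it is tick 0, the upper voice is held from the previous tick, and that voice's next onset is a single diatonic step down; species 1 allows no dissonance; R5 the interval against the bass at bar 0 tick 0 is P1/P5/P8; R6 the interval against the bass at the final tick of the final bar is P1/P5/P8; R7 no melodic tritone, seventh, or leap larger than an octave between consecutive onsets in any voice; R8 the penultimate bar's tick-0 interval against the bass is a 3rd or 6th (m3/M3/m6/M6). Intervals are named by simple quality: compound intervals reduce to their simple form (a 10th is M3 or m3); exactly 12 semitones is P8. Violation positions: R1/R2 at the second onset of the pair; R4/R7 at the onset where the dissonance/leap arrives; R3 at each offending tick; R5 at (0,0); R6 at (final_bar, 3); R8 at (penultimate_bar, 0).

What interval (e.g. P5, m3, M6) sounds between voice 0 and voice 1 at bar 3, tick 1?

voice 0=D3 voice 1=D4 -> P8

P8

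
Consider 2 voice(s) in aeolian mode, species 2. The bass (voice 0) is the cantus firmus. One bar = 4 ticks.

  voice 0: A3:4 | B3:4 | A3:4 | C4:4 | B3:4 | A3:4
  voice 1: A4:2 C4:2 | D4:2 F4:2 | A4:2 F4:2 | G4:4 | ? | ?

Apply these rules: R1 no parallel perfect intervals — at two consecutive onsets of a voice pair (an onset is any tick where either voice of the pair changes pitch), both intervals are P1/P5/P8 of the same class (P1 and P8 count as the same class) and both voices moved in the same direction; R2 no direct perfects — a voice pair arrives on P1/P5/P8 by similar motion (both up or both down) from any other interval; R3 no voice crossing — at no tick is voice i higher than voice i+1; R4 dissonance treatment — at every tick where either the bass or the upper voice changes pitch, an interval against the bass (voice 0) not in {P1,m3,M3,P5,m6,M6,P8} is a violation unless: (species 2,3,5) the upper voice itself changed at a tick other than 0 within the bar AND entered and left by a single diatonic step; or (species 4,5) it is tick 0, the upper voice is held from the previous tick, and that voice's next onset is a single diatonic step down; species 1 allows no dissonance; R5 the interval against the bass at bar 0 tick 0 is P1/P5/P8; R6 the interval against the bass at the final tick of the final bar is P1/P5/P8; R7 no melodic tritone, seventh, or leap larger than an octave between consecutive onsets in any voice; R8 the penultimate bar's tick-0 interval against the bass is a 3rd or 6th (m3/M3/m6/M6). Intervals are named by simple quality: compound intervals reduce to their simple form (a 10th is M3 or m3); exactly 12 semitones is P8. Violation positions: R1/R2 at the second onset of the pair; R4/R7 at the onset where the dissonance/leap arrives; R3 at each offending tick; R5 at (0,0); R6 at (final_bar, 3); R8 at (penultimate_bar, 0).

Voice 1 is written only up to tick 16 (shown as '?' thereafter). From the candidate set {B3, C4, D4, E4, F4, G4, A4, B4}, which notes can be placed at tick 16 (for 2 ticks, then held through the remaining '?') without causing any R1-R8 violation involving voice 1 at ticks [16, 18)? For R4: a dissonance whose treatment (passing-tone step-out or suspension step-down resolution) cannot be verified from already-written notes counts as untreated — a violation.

B3: violates R2,R8
C4: violates R4,R8
D4: legal
E4: violates R4,R8
F4: violates R4,R8
G4: legal
A4: violates R4,R8
B4: violates R8

{D4, G4}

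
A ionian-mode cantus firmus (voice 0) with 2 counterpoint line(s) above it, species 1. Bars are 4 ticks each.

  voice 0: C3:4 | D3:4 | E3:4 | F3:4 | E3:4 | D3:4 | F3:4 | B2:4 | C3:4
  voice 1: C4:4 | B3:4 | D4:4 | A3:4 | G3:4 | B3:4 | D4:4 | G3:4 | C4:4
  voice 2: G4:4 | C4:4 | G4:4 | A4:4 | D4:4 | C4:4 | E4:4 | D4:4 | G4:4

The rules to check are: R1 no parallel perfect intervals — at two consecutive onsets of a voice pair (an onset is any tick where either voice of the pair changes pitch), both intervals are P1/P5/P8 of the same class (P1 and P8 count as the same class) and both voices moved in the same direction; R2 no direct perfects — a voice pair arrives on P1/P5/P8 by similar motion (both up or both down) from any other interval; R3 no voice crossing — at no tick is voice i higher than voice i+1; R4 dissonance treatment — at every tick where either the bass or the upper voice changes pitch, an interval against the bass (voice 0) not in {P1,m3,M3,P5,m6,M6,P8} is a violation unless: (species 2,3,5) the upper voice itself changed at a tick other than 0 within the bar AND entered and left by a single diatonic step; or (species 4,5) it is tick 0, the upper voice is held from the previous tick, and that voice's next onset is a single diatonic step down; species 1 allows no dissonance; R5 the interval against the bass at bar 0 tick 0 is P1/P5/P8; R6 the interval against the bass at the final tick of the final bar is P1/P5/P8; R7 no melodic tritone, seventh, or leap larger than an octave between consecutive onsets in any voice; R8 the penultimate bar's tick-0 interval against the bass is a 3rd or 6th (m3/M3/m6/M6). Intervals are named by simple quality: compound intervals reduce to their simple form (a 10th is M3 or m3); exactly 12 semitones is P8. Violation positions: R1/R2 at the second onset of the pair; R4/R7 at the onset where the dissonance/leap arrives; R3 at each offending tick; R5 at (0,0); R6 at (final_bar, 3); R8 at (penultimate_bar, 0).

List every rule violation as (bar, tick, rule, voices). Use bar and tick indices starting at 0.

bar 0: v0=C3 v1=C4 v2=G4 downbeat P5
bar 1: v0=D3 v1=B3 v2=C4 downbeat m7
bar 2: v0=E3 v1=D4 v2=G4 downbeat m3
bar 3: v0=F3 v1=A3 v2=A4 downbeat M3
bar 4: v0=E3 v1=G3 v2=D4 downbeat m7
bar 5: v0=D3 v1=B3 v2=C4 downbeat m7
bar 6: v0=F3 v1=D4 v2=E4 downbeat M7
bar 7: v0=B2 v1=G3 v2=D4 downbeat m3
bar 8: v0=C3 v1=C4 v2=G4 downbeat P5
  -> R4 @ bar 1 tick 0 v(0, 2): D3/C4 m7 untreated
  -> R4 @ bar 2 tick 0 v(0, 1): E3/D4 m7 untreated
  -> R2 @ bar 4 tick 0 v(1, 2): A3/A4 P8 -> G3/D4 P5 similar
  -> R4 @ bar 4 tick 0 v(0, 2): E3/D4 m7 untreated
  -> R4 @ bar 5 tick 0 v(0, 2): D3/C4 m7 untreated
  -> R4 @ bar 6 tick 0 v(0, 2): F3/E4 M7 untreated
  -> R2 @ bar 7 tick 0 v(1, 2): D4/E4 M2 -> G3/D4 P5 similar
  -> R7 @ bar 7 tick 0 v(0,): F3->B2 leap 6st
  -> R1 @ bar 8 tick 0 v(1, 2): G3/D4 P5 -> C4/G4 P5 similar
  -> R2 @ bar 8 tick 0 v(0, 1): B2/G3 m6 -> C3/C4 P8 similar
  -> R2 @ bar 8 tick 0 v(0, 2): B2/D4 m3 -> C3/G4 P5 similar

(1, 0, R4, (0, 2))
(2, 0, R4, (0, 1))
(4, 0, R2, (1, 2))
(4, 0, R4, (0, 2))
(5, 0, R4, (0, 2))
(6, 0, R4, (0, 2))
(7, 0, R2, (1, 2))
(7, 0, R7, (0,))
(8, 0, R1, (1, 2))
(8, 0, R2, (0, 1))
(8, 0, R2, (0, 2))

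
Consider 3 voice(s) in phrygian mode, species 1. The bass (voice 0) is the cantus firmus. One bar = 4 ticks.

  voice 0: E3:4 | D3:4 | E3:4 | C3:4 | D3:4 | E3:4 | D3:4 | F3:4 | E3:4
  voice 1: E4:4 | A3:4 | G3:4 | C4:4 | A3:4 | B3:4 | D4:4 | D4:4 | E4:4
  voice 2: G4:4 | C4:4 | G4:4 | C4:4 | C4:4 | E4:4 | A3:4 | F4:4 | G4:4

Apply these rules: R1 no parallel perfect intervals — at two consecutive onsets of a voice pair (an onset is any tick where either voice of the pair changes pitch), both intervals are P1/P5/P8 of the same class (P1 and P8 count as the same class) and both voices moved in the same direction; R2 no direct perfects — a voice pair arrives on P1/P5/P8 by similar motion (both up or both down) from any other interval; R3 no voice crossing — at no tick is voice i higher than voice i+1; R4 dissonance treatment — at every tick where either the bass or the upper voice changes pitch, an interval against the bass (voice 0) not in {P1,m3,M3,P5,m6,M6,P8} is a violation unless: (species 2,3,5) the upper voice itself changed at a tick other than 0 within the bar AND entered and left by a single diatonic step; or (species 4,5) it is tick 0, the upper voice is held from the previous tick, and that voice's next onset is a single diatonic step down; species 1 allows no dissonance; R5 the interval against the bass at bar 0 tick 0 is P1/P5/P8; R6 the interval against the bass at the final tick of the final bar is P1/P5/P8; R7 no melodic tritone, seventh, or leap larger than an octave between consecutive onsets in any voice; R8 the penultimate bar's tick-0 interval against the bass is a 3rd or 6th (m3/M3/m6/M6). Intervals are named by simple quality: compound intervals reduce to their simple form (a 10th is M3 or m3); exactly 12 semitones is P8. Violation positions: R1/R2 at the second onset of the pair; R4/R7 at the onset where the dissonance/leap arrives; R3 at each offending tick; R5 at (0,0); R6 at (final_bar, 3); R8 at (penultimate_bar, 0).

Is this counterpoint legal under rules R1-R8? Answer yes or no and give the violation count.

bar 0: v0=E3 v1=E4 v2=G4 (m3)
bar 1: v0=D3 v1=A3 v2=C4 (m7)
bar 2: v0=E3 v1=G3 v2=G4 (m3)
bar 3: v0=C3 v1=C4 v2=C4 (P8)
bar 4: v0=D3 v1=A3 v2=C4 (m7)
bar 5: v0=E3 v1=B3 v2=E4 (P8)
bar 6: v0=D3 v1=D4 v2=A3 (P5)
bar 7: v0=F3 v1=D4 v2=F4 (P8)
bar 8: v0=E3 v1=E4 v2=G4 (m3)
  R5 @ bar0.0: opens on m3
  R2 @ bar1.0: E3/E4 P8 -> D3/A3 P5 similar
  R4 @ bar1.0: D3/C4 m7 untreated
  R2 @ bar3.0: E3/G4 m3 -> C3/C4 P8 similar
  R4 @ bar4.0: D3/C4 m7 untreated
  R1 @ bar5.0: D3/A3 P5 -> E3/B3 P5 similar
  R2 @ bar5.0: D3/C4 m7 -> E3/E4 P8 similar
  R2 @ bar6.0: E3/E4 P8 -> D3/A3 P5 similar
  R3 @ bar6.0: D4 above A3
  R3 @ bar6.1: D4 above A3
  R3 @ bar6.2: D4 above A3
  R3 @ bar6.3: D4 above A3
  R2 @ bar7.0: D3/A3 P5 -> F3/F4 P8 similar
  R8 @ bar7.0: penult P8 not 3rd/6th
  R6 @ bar8.3: closes on m3

No (15 violations)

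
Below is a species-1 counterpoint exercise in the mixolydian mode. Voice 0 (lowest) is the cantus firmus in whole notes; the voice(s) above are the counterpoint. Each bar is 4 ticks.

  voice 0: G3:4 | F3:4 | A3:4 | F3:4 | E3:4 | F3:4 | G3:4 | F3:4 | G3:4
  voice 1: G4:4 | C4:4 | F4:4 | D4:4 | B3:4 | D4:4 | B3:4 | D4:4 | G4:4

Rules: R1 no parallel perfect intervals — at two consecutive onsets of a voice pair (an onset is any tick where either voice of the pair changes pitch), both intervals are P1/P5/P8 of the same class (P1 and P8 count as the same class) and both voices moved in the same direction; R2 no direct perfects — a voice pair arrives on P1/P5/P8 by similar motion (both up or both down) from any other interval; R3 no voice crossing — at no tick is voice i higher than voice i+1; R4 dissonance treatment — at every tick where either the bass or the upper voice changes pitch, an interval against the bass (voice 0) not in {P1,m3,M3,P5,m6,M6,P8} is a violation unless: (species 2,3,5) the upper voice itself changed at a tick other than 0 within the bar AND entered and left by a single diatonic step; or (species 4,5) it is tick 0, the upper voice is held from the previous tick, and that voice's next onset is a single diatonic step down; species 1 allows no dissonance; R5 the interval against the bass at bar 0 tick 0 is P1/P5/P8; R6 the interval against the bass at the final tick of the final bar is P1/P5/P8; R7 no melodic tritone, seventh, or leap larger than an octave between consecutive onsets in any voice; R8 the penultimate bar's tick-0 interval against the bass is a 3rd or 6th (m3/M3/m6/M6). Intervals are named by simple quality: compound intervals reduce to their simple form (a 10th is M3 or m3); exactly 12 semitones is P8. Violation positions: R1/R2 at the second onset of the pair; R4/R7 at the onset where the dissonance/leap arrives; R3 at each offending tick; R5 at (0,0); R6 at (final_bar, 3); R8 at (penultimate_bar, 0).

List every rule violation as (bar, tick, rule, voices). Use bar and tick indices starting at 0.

bar 0: v0=G3 v1=G4 downbeat P8
bar 1: v0=F3 v1=C4 downbeat P5
bar 2: v0=A3 v1=F4 downbeat m6
bar 3: v0=F3 v1=D4 downbeat M6
bar 4: v0=E3 v1=B3 downbeat P5
bar 5: v0=F3 v1=D4 downbeat M6
bar 6: v0=G3 v1=B3 downbeat M3
bar 7: v0=F3 v1=D4 downbeat M6
bar 8: v0=G3 v1=G4 downbeat P8
  -> R2 @ bar 1 tick 0 v(0, 1): G3/G4 P8 -> F3/C4 P5 similar
  -> R2 @ bar 4 tick 0 v(0, 1): F3/D4 M6 -> E3/B3 P5 similar
  -> R2 @ bar 8 tick 0 v(0, 1): F3/D4 M6 -> G3/G4 P8 similar

(1, 0, R2, (0, 1))
(4, 0, R2, (0, 1))
(8, 0, R2, (0, 1))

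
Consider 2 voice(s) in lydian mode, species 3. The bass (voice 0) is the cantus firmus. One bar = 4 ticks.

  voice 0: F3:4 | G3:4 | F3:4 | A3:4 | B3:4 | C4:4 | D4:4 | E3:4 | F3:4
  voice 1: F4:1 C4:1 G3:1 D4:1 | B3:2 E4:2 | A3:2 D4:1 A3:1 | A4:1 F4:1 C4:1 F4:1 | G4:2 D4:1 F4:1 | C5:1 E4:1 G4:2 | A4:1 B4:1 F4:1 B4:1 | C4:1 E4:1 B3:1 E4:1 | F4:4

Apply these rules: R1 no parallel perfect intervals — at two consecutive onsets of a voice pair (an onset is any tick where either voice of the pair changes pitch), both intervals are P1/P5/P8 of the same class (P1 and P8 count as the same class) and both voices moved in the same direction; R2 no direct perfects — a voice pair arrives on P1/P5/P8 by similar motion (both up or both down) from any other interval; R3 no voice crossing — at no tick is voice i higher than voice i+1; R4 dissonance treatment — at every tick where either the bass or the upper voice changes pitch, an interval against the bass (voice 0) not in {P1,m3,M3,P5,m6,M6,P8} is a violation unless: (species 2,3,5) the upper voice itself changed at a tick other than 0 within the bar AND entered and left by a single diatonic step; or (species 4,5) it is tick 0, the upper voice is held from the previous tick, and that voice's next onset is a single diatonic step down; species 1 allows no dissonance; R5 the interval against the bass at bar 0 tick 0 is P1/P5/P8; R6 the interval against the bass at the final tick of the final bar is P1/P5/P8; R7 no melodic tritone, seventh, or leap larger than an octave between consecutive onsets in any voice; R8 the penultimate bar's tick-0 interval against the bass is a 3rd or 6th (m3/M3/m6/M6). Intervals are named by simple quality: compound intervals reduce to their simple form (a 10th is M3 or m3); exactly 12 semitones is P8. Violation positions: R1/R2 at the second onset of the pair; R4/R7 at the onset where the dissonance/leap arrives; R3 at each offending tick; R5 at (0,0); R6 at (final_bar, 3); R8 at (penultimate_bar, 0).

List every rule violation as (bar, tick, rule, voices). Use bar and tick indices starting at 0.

bar 0: v0=F3 v1=F4 downbeat P8
bar 1: v0=G3 v1=B3 downbeat M3
bar 2: v0=F3 v1=A3 downbeat M3
bar 3: v0=A3 v1=A4 downbeat P8
bar 4: v0=B3 v1=G4 downbeat m6
bar 5: v0=C4 v1=C5 downbeat P8
bar 6: v0=D4 v1=A4 downbeat P5
bar 7: v0=E3 v1=C4 downbeat m6
bar 8: v0=F3 v1=F4 downbeat P8
  -> R4 @ bar 0 tick 2 v(0, 1): F3/G3 M2 untreated
  -> R2 @ bar 3 tick 0 v(0, 1): F3/A3 M3 -> A3/A4 P8 similar
  -> R4 @ bar 4 tick 3 v(0, 1): B3/F4 TT untreated
  -> R2 @ bar 5 tick 0 v(0, 1): B3/F4 TT -> C4/C5 P8 similar
  -> R1 @ bar 6 tick 0 v(0, 1): C4/G4 P5 -> D4/A4 P5 similar
  -> R7 @ bar 6 tick 2 v(1,): B4->F4 leap 6st
  -> R7 @ bar 6 tick 3 v(1,): F4->B4 leap 6st
  -> R7 @ bar 7 tick 0 v(0,): D4->E3 leap 10st
  -> R7 @ bar 7 tick 0 v(1,): B4->C4 leap 11st
  -> R1 @ bar 8 tick 0 v(0, 1): E3/E4 P8 -> F3/F4 P8 similar

(0, 2, R4, (0, 1))
(3, 0, R2, (0, 1))
(4, 3, R4, (0, 1))
(5, 0, R2, (0, 1))
(6, 0, R1, (0, 1))
(6, 2, R7, (1,))
(6, 3, R7, (1,))
(7, 0, R7, (0,))
(7, 0, R7, (1,))
(8, 0, R1, (0, 1))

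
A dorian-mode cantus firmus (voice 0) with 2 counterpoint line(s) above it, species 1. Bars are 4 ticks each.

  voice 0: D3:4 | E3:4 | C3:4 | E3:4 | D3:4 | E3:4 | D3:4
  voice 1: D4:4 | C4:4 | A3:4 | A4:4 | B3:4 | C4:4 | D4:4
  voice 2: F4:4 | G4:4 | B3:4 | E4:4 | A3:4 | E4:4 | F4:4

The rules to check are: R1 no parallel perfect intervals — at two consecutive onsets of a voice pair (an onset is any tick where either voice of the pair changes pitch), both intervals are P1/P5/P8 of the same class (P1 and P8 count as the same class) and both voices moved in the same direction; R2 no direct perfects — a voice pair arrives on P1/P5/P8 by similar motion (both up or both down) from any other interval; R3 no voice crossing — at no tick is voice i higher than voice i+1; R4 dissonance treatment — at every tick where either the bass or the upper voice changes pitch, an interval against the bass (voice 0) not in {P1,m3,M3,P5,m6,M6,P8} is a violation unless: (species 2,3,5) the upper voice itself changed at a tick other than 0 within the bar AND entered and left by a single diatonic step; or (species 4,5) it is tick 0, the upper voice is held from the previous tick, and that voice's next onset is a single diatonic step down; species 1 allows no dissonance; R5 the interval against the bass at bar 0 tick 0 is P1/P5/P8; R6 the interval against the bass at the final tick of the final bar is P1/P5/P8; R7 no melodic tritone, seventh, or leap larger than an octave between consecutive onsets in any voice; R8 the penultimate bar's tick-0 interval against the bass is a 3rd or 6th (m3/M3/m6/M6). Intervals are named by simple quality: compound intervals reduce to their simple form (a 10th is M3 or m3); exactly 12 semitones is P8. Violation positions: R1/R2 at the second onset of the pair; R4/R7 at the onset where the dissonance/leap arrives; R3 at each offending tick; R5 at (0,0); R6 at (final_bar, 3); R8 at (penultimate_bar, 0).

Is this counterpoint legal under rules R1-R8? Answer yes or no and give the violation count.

No (17 violations)

bar 0: v0=D3 v1=D4 v2=F4 (m3)
bar 1: v0=E3 v1=C4 v2=G4 (m3)
bar 2: v0=C3 v1=A3 v2=B3 (M7)
bar 3: v0=E3 v1=A4 v2=E4 (P8)
bar 4: v0=D3 v1=B3 v2=A3 (P5)
bar 5: v0=E3 v1=C4 v2=E4 (P8)
bar 6: v0=D3 v1=D4 v2=F4 (m3)
  R5 @ bar0.0: opens on m3
  R4 @ bar2.0: C3/B3 M7 untreated
  R2 @ bar3.0: C3/B3 M7 -> E3/E4 P8 similar
  R3 @ bar3.0: A4 above E4
  R4 @ bar3.0: E3/A4 P4 untreated
  R3 @ bar3.1: A4 above E4
  R3 @ bar3.2: A4 above E4
  R3 @ bar3.3: A4 above E4
  R2 @ bar4.0: E3/E4 P8 -> D3/A3 P5 similar
  R3 @ bar4.0: B3 above A3
  R7 @ bar4.0: A4->B3 leap 10st
  R3 @ bar4.1: B3 above A3
  R3 @ bar4.2: B3 above A3
  R3 @ bar4.3: B3 above A3
  R2 @ bar5.0: D3/A3 P5 -> E3/E4 P8 similar
  R8 @ bar5.0: penult P8 not 3rd/6th
  R6 @ bar6.3: closes on m3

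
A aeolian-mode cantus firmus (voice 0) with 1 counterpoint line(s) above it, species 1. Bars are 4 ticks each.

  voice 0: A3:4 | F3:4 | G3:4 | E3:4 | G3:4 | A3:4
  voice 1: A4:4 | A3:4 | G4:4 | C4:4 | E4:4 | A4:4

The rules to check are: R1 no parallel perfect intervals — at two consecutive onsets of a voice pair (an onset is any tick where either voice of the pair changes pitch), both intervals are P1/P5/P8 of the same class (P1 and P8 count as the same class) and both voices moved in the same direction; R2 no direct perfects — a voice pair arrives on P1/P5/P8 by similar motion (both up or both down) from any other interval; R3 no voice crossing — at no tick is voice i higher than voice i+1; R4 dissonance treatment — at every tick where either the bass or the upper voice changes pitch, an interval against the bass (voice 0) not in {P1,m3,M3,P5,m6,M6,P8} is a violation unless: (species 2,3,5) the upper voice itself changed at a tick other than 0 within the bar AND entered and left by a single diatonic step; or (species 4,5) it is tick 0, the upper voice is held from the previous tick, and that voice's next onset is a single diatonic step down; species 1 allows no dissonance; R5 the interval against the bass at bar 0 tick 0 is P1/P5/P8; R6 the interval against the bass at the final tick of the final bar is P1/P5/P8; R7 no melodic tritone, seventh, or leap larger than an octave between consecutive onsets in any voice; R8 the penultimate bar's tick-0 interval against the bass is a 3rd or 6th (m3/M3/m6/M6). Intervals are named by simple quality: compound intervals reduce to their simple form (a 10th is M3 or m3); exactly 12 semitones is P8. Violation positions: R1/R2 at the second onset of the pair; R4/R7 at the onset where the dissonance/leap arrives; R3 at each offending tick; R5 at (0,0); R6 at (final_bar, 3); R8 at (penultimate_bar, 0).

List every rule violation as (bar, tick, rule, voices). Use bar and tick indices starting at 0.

(2, 0, R2, (0, 1))
(2, 0, R7, (1,))
(5, 0, R2, (0, 1))

bar 0: v0=A3 v1=A4 downbeat P8
bar 1: v0=F3 v1=A3 downbeat M3
bar 2: v0=G3 v1=G4 downbeat P8
bar 3: v0=E3 v1=C4 downbeat m6
bar 4: v0=G3 v1=E4 downbeat M6
bar 5: v0=A3 v1=A4 downbeat P8
  -> R2 @ bar 2 tick 0 v(0, 1): F3/A3 M3 -> G3/G4 P8 similar
  -> R7 @ bar 2 tick 0 v(1,): A3->G4 leap 10st
  -> R2 @ bar 5 tick 0 v(0, 1): G3/E4 M6 -> A3/A4 P8 similar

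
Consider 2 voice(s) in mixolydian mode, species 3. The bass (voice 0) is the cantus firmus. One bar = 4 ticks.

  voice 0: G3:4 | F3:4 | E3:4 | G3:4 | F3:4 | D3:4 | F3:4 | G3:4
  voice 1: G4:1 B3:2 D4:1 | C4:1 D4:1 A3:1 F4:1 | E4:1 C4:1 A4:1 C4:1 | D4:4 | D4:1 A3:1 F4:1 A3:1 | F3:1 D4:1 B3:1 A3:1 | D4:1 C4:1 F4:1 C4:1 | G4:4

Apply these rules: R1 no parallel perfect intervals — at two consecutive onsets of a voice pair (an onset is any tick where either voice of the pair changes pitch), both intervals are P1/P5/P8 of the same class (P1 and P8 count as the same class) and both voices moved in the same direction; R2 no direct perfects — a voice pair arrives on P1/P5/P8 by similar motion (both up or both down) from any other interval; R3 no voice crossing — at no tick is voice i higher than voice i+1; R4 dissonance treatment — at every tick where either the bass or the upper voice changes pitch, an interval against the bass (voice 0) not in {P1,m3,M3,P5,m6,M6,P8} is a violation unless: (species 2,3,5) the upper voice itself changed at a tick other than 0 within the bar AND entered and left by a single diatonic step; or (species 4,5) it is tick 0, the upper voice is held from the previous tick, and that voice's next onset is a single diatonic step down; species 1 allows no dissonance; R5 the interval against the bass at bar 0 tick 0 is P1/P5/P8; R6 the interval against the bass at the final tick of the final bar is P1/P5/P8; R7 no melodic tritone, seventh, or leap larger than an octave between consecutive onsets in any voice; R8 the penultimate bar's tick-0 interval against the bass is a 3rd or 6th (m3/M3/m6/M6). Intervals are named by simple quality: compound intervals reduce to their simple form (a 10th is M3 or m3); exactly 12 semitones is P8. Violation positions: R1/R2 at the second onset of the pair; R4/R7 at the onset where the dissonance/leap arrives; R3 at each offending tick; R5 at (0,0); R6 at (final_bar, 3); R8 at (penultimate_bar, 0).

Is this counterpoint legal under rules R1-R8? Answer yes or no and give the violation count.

No (5 violations)

bar 0: v0=G3 v1=G4 (P8)
bar 1: v0=F3 v1=C4 (P5)
bar 2: v0=E3 v1=E4 (P8)
bar 3: v0=G3 v1=D4 (P5)
bar 4: v0=F3 v1=D4 (M6)
bar 5: v0=D3 v1=F3 (m3)
bar 6: v0=F3 v1=D4 (M6)
bar 7: v0=G3 v1=G4 (P8)
  R1 @ bar1.0: G3/D4 P5 -> F3/C4 P5 similar
  R1 @ bar2.0: F3/F4 P8 -> E3/E4 P8 similar
  R4 @ bar2.2: E3/A4 P4 untreated
  R2 @ bar3.0: E3/C4 m6 -> G3/D4 P5 similar
  R2 @ bar7.0: F3/C4 P5 -> G3/G4 P8 similar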